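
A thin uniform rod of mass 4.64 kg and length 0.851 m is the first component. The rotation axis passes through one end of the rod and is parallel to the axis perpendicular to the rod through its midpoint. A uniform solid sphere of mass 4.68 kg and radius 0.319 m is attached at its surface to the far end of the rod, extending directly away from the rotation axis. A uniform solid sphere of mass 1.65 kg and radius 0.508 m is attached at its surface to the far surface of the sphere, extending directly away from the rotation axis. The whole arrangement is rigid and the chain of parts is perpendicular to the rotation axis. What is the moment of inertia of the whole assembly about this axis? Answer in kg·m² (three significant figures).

Thin rod: I_cm = (1/12)ML² = (1/12)(4.64)(0.851)² = 0.28002 kg·m²; centre at d = 0.4255 m, so I = I_cm + Md² gives I = 0.28002 + (4.64)(0.4255)² = 1.1201 kg·m².
Solid sphere: I_cm = (2/5)MR² = (2/5)(4.68)(0.319)² = 0.1905 kg·m²; centre at d = 0.4255 + 0.4255 + 0.319 = 1.17 m, so I = I_cm + Md² gives I = 0.1905 + (4.68)(1.17)² = 6.5969 kg·m².
Solid sphere: I_cm = (2/5)MR² = (2/5)(1.65)(0.508)² = 0.17032 kg·m²; centre at d = 0.4255 + 0.4255 + 0.319 + 0.319 + 0.508 = 1.997 m, so I = I_cm + Md² gives I = 0.17032 + (1.65)(1.997)² = 6.7505 kg·m².
Total I = 1.1201 + 6.5969 + 6.7505 = 14.468 kg·m².

14.5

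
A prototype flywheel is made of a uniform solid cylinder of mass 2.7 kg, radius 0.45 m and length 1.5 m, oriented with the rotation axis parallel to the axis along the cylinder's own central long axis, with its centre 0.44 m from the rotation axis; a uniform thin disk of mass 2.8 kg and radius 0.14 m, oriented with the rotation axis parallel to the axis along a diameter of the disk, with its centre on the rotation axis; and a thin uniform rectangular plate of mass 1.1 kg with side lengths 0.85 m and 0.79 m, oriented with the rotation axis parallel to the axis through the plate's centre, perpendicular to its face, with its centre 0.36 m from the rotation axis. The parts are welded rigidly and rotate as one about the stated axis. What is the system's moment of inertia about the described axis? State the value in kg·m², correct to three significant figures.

1.08

Solid cylinder: I_cm = (1/2)MR² = (1/2)(2.7)(0.45)² = 0.27338 kg·m²; centre at d = 0.44 m, so I = I_cm + Md² gives I = 0.27338 + (2.7)(0.44)² = 0.7961 kg·m².
Thin disk: I_cm = (1/4)MR² = (1/4)(2.8)(0.14)² = 0.01372 kg·m²; axis through the centre, so I = 0.01372 kg·m².
Rectangular plate: I_cm = (1/12)M(a²+b²) = (1/12)(1.1)[(0.85)² + (0.79)²] = 0.12344 kg·m²; centre at d = 0.36 m, so I = I_cm + Md² gives I = 0.12344 + (1.1)(0.36)² = 0.266 kg·m².
Total I = 0.7961 + 0.01372 + 0.266 = 1.0758 kg·m².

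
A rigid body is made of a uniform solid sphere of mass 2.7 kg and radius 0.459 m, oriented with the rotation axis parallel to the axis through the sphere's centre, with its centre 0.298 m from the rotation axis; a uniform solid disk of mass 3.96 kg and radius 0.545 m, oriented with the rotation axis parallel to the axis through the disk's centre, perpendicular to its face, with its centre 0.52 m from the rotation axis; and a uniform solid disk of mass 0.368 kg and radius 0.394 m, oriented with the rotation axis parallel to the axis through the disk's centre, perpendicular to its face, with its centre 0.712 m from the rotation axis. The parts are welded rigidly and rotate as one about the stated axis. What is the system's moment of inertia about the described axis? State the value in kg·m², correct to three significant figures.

2.34

Solid sphere: I_cm = (2/5)MR² = (2/5)(2.7)(0.459)² = 0.22754 kg·m²; centre at d = 0.298 m, so I = I_cm + Md² gives I = 0.22754 + (2.7)(0.298)² = 0.46731 kg·m².
Solid disk: I_cm = (1/2)MR² = (1/2)(3.96)(0.545)² = 0.58811 kg·m²; centre at d = 0.52 m, so I = I_cm + Md² gives I = 0.58811 + (3.96)(0.52)² = 1.6589 kg·m².
Solid disk: I_cm = (1/2)MR² = (1/2)(0.368)(0.394)² = 0.028563 kg·m²; centre at d = 0.712 m, so I = I_cm + Md² gives I = 0.028563 + (0.368)(0.712)² = 0.21512 kg·m².
Total I = 0.46731 + 1.6589 + 0.21512 = 2.3413 kg·m².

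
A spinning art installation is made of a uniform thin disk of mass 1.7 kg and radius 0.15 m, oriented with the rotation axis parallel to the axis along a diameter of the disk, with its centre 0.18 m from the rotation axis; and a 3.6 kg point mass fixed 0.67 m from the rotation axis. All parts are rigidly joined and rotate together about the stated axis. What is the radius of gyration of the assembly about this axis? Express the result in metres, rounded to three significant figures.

0.563

Thin disk: I_cm = (1/4)MR² = (1/4)(1.7)(0.15)² = 0.0095625 kg m²; centre at d = 0.18 m, so the parallel axis theorem gives I = 0.0095625 + (1.7)(0.18)² = 0.064642 kg m².
Point mass: I_cm = 0; centre at d = 0.67 m, so the parallel axis theorem gives I = 0 + (3.6)(0.67)² = 1.616 kg m².
Total I = 1.6807 kg m²; total mass M = 5.3 kg.
k = √(I/M) = √(1.6807/5.3) = 0.56313 m.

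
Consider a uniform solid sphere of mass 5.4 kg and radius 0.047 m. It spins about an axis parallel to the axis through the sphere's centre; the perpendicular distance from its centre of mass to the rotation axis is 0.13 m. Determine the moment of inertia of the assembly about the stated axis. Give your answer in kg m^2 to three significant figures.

0.0960

I_cm = (2/5)MR² = (2/5)(5.4)(0.047)² = 0.0047714 kg m^2; centre at d = 0.13 m, so I = I_cm + Md² gives I = 0.0047714 + (5.4)(0.13)² = 0.096031 kg m^2.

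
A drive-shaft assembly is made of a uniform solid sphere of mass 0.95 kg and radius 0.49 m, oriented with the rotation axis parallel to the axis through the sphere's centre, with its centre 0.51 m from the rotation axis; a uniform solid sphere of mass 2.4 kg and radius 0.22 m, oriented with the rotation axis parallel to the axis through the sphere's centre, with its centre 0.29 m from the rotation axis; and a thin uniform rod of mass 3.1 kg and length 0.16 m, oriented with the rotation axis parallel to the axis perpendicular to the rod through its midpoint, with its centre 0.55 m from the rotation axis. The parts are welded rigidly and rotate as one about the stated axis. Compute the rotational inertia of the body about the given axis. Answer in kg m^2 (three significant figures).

1.53

Solid sphere: I_cm = (2/5)MR² = (2/5)(0.95)(0.49)² = 0.091238 kg m^2; centre at d = 0.51 m, so I = I_cm + Md² gives I = 0.091238 + (0.95)(0.51)² = 0.33833 kg m^2.
Solid sphere: I_cm = (2/5)MR² = (2/5)(2.4)(0.22)² = 0.046464 kg m^2; centre at d = 0.29 m, so I = I_cm + Md² gives I = 0.046464 + (2.4)(0.29)² = 0.2483 kg m^2.
Thin rod: I_cm = (1/12)ML² = (1/12)(3.1)(0.16)² = 0.0066133 kg m^2; centre at d = 0.55 m, so I = I_cm + Md² gives I = 0.0066133 + (3.1)(0.55)² = 0.94436 kg m^2.
Total I = 0.33833 + 0.2483 + 0.94436 = 1.531 kg m^2.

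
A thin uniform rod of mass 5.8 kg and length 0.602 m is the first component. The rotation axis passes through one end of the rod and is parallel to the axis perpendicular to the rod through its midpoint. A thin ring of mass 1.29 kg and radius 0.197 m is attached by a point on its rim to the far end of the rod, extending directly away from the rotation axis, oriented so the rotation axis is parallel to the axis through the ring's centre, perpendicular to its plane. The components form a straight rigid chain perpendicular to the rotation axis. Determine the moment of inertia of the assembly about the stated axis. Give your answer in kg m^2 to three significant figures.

1.57

Thin rod: I_cm = (1/12)ML² = (1/12)(5.8)(0.602)² = 0.17516 kg m^2; centre at d = 0.301 m, so I = I_cm + Md² gives I = 0.17516 + (5.8)(0.301)² = 0.70065 kg m^2.
Thin ring: I_cm = MR² = (1.29)(0.197)² = 0.050064 kg m^2; centre at d = 0.301 + 0.301 + 0.197 = 0.799 m, so I = I_cm + Md² gives I = 0.050064 + (1.29)(0.799)² = 0.8736 kg m^2.
Total I = 0.70065 + 0.8736 = 1.5742 kg m^2.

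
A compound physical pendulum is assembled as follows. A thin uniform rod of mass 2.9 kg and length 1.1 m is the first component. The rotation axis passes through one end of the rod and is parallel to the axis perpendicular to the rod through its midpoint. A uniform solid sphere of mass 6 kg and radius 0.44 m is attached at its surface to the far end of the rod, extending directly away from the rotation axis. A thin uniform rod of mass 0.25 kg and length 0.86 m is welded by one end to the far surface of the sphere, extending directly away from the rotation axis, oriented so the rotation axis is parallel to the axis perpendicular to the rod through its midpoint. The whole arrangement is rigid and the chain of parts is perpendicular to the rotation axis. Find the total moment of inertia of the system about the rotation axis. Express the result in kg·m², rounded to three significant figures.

17.3

Thin rod: I_cm = (1/12)ML² = (1/12)(2.9)(1.1)² = 0.29242 kg·m²; centre at d = 0.55 m, so I = I_cm + Md² gives I = 0.29242 + (2.9)(0.55)² = 1.1697 kg·m².
Solid sphere: I_cm = (2/5)MR² = (2/5)(6)(0.44)² = 0.46464 kg·m²; centre at d = 0.55 + 0.55 + 0.44 = 1.54 m, so I = I_cm + Md² gives I = 0.46464 + (6)(1.54)² = 14.694 kg·m².
Thin rod: I_cm = (1/12)ML² = (1/12)(0.25)(0.86)² = 0.015408 kg·m²; centre at d = 0.55 + 0.55 + 0.44 + 0.44 + 0.43 = 2.41 m, so I = I_cm + Md² gives I = 0.015408 + (0.25)(2.41)² = 1.4674 kg·m².
Total I = 1.1697 + 14.694 + 1.4674 = 17.331 kg·m².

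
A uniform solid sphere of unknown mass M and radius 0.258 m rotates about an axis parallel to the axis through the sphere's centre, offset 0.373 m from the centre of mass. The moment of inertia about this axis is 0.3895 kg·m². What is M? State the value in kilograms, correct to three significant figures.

I = I_cm + Md² = (2/5)MR² + Md² = M·[0.4·(0.258)² + (0.373)²] = M·0.16575.
So M = 0.3895 / 0.16575 = 2.3499 kg.

2.35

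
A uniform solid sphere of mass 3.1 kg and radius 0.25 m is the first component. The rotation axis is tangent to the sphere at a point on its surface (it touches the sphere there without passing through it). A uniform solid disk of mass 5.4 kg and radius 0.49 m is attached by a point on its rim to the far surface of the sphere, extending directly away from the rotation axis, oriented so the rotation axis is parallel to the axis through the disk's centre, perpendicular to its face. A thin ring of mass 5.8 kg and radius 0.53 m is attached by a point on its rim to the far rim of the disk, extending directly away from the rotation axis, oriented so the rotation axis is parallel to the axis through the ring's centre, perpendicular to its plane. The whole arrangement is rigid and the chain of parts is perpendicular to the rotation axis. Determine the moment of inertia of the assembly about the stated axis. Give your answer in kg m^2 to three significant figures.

31.3

Solid sphere: I_cm = (2/5)MR² = (2/5)(3.1)(0.25)² = 0.0775 kg m^2; centre at d = 0.25 m, so I = I_cm + Md² gives I = 0.0775 + (3.1)(0.25)² = 0.27125 kg m^2.
Solid disk: I_cm = (1/2)MR² = (1/2)(5.4)(0.49)² = 0.64827 kg m^2; centre at d = 0.25 + 0.25 + 0.49 = 0.99 m, so I = I_cm + Md² gives I = 0.64827 + (5.4)(0.99)² = 5.9408 kg m^2.
Thin ring: I_cm = MR² = (5.8)(0.53)² = 1.6292 kg m^2; centre at d = 0.25 + 0.25 + 0.49 + 0.49 + 0.53 = 2.01 m, so I = I_cm + Md² gives I = 1.6292 + (5.8)(2.01)² = 25.062 kg m^2.
Total I = 0.27125 + 5.9408 + 25.062 = 31.274 kg m^2.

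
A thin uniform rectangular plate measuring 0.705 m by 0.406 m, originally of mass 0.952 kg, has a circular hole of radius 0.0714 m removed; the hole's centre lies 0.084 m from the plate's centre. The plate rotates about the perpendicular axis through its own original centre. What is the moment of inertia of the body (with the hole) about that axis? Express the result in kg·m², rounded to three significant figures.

0.0520

Unpierced body about its centre: I₀ = (1/12)M(a²+b²) = (1/12)(0.952)[(0.705)² + (0.406)²] = 0.052508 kg·m².
The removed disk has mass m = M·πr²/(ab) = (0.952)·π(0.0714)²/(0.705·0.406) = 0.053268 kg (same uniform areal density).
Its moment of inertia about the rotation axis (parallel-axis theorem): I_hole = (1/2)mr² + md² = (1/2)(0.053268)(0.0714)² + (0.053268)(0.084)² = 0.00051164 kg·m².
Treating the hole as negative mass, I = I₀ − I_hole = 0.052508 − 0.00051164 = 0.051996 kg·m².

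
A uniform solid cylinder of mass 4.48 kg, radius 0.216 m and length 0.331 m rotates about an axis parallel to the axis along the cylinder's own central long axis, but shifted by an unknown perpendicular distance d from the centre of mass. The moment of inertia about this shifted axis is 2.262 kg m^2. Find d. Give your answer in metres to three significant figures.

About the centre-of-mass axis, I_cm = (1/2)MR² = (1/2)(4.48)(0.216)² = 0.10451 kg m^2.
Parallel axis theorem: I = I_cm + Md², so Md² = 2.262 − 0.10451 = 2.1575 kg m^2.
d = √(2.1575 / 4.48) = 0.69396 m.

0.694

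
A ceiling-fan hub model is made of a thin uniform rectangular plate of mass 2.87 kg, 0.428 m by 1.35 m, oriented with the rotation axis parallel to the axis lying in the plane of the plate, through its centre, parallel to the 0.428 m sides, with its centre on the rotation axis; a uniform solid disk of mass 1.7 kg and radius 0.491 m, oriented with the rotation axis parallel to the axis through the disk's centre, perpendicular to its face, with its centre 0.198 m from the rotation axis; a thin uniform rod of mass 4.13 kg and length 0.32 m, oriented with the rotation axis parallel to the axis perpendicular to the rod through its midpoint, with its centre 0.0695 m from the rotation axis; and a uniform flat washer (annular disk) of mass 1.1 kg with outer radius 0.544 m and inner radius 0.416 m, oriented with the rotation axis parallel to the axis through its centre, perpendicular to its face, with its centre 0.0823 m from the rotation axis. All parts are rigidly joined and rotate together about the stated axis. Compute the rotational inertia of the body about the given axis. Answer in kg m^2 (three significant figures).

1.03

Rectangular plate: I_cm = (1/12)Mb² = (1/12)(2.87)(1.35)² = 0.43588 kg m^2; axis through the centre, so I = 0.43588 kg m^2.
Solid disk: I_cm = (1/2)MR² = (1/2)(1.7)(0.491)² = 0.20492 kg m^2; centre at d = 0.198 m, so the parallel axis theorem gives I = 0.20492 + (1.7)(0.198)² = 0.27157 kg m^2.
Thin rod: I_cm = (1/12)ML² = (1/12)(4.13)(0.32)² = 0.035243 kg m^2; centre at d = 0.0695 m, so the parallel axis theorem gives I = 0.035243 + (4.13)(0.0695)² = 0.055192 kg m^2.
Annular disk: I_cm = (1/2)M(R²+r²) = (1/2)(1.1)[(0.544)² + (0.416)²] = 0.25795 kg m^2; centre at d = 0.0823 m, so the parallel axis theorem gives I = 0.25795 + (1.1)(0.0823)² = 0.2654 kg m^2.
Total I = 0.43588 + 0.27157 + 0.055192 + 0.2654 = 1.028 kg m^2.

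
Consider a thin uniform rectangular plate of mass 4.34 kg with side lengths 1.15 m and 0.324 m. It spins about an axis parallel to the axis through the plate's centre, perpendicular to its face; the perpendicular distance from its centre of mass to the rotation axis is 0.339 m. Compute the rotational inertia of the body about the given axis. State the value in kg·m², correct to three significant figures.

I_cm = (1/12)M(a²+b²) = (1/12)(4.34)[(1.15)² + (0.324)²] = 0.51627 kg·m²; centre at d = 0.339 m, so I = I_cm + Md² gives I = 0.51627 + (4.34)(0.339)² = 1.015 kg·m².

1.02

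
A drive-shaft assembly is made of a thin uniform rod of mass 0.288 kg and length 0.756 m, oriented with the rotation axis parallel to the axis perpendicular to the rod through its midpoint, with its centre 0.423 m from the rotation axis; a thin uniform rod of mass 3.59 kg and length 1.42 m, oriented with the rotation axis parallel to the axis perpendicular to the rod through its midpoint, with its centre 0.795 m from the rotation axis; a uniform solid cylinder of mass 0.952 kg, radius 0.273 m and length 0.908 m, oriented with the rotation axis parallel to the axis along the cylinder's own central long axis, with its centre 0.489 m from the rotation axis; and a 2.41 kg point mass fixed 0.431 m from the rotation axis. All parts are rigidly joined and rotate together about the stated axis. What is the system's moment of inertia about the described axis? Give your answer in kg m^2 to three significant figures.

Thin rod: I_cm = (1/12)ML² = (1/12)(0.288)(0.756)² = 0.013717 kg m^2; centre at d = 0.423 m, so the parallel axis theorem gives I = 0.013717 + (0.288)(0.423)² = 0.065248 kg m^2.
Thin rod: I_cm = (1/12)ML² = (1/12)(3.59)(1.42)² = 0.60324 kg m^2; centre at d = 0.795 m, so the parallel axis theorem gives I = 0.60324 + (3.59)(0.795)² = 2.8722 kg m^2.
Solid cylinder: I_cm = (1/2)MR² = (1/2)(0.952)(0.273)² = 0.035476 kg m^2; centre at d = 0.489 m, so the parallel axis theorem gives I = 0.035476 + (0.952)(0.489)² = 0.26312 kg m^2.
Point mass: I_cm = 0; centre at d = 0.431 m, so the parallel axis theorem gives I = 0 + (2.41)(0.431)² = 0.44768 kg m^2.
Total I = 0.065248 + 2.8722 + 0.26312 + 0.44768 = 3.6483 kg m^2.

3.65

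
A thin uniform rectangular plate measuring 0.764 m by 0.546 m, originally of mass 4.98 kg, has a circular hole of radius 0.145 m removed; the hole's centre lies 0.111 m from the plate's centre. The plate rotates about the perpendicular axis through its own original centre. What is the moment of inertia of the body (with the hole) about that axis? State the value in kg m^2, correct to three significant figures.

0.348

Unpierced body about its centre: I₀ = (1/12)M(a²+b²) = (1/12)(4.98)[(0.764)² + (0.546)²] = 0.36595 kg m^2.
The removed disk has mass m = M·πr²/(ab) = (4.98)·π(0.145)²/(0.764·0.546) = 0.78855 kg (same uniform areal density).
Its moment of inertia about the rotation axis (parallel-axis theorem): I_hole = (1/2)mr² + md² = (1/2)(0.78855)(0.145)² + (0.78855)(0.111)² = 0.018005 kg m^2.
Treating the hole as negative mass, I = I₀ − I_hole = 0.36595 − 0.018005 = 0.34795 kg m^2.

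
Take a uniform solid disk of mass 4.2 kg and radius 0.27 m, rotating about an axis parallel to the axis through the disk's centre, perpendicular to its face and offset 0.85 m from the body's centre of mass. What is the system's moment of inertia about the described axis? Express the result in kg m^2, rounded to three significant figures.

3.19

I_cm = (1/2)MR² = (1/2)(4.2)(0.27)² = 0.15309 kg m^2; centre at d = 0.85 m, so the parallel axis theorem gives I = 0.15309 + (4.2)(0.85)² = 3.1876 kg m^2.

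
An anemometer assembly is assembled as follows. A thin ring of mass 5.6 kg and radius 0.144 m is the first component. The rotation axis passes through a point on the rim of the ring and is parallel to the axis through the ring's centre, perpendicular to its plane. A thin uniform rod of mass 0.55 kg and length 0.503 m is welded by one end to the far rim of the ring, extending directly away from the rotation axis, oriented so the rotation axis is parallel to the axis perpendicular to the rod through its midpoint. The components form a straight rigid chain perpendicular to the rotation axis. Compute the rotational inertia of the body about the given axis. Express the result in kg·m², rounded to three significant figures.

0.404

Thin ring: I_cm = MR² = (5.6)(0.144)² = 0.11612 kg·m²; centre at d = 0.144 m, so I = I_cm + Md² gives I = 0.11612 + (5.6)(0.144)² = 0.23224 kg·m².
Thin rod: I_cm = (1/12)ML² = (1/12)(0.55)(0.503)² = 0.011596 kg·m²; centre at d = 0.144 + 0.144 + 0.2515 = 0.5395 m, so I = I_cm + Md² gives I = 0.011596 + (0.55)(0.5395)² = 0.17168 kg·m².
Total I = 0.23224 + 0.17168 = 0.40392 kg·m².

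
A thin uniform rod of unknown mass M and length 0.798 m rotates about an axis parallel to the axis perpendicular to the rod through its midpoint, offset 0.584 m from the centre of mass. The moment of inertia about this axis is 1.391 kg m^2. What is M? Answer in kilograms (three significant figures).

I = I_cm + Md² = (1/12)ML² + Md² = M·[0.0833333·(0.798)² + (0.584)²] = M·0.39412.
So M = 1.391 / 0.39412 = 3.5294 kg.

3.53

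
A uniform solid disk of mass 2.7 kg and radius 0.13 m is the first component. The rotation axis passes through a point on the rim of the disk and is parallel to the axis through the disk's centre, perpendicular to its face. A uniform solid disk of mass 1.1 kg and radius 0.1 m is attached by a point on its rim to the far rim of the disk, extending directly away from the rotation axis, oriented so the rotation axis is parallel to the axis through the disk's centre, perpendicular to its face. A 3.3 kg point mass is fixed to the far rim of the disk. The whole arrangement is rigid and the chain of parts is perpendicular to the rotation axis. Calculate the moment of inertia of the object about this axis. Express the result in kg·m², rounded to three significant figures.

Solid disk: I_cm = (1/2)MR² = (1/2)(2.7)(0.13)² = 0.022815 kg·m²; centre at d = 0.13 m, so the parallel axis theorem gives I = 0.022815 + (2.7)(0.13)² = 0.068445 kg·m².
Solid disk: I_cm = (1/2)MR² = (1/2)(1.1)(0.1)² = 0.0055 kg·m²; centre at d = 0.13 + 0.13 + 0.1 = 0.36 m, so the parallel axis theorem gives I = 0.0055 + (1.1)(0.36)² = 0.14806 kg·m².
Point mass: I_cm = 0; centre at d = 0.13 + 0.13 + 0.1 + 0.1 = 0.46 m, so the parallel axis theorem gives I = 0 + (3.3)(0.46)² = 0.69828 kg·m².
Total I = 0.068445 + 0.14806 + 0.69828 = 0.91479 kg·m².

0.915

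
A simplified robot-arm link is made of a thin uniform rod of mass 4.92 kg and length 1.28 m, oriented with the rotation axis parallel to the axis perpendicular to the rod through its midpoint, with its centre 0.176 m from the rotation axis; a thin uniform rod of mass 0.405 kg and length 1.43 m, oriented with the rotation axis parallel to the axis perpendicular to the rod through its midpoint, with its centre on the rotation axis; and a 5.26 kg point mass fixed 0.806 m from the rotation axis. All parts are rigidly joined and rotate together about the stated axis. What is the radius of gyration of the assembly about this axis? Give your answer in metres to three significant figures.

0.638

Thin rod: I_cm = (1/12)ML² = (1/12)(4.92)(1.28)² = 0.67174 kg·m²; centre at d = 0.176 m, so I = I_cm + Md² gives I = 0.67174 + (4.92)(0.176)² = 0.82415 kg·m².
Thin rod: I_cm = (1/12)ML² = (1/12)(0.405)(1.43)² = 0.069015 kg·m²; axis through the centre, so I = 0.069015 kg·m².
Point mass: I_cm = 0; centre at d = 0.806 m, so I = I_cm + Md² gives I = 0 + (5.26)(0.806)² = 3.4171 kg·m².
Total I = 4.3102 kg·m²; total mass M = 10.585 kg.
k = √(I/M) = √(4.3102/10.585) = 0.63812 m.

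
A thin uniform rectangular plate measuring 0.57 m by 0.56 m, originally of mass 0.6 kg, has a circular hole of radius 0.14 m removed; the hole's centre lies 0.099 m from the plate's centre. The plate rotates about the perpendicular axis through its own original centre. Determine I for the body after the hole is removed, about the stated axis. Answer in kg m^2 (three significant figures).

Unpierced body about its centre: I₀ = (1/12)M(a²+b²) = (1/12)(0.6)[(0.57)² + (0.56)²] = 0.031925 kg m^2.
The removed disk has mass m = M·πr²/(ab) = (0.6)·π(0.14)²/(0.57·0.56) = 0.11574 kg (same uniform areal density).
Its moment of inertia about the rotation axis (parallel-axis theorem): I_hole = (1/2)mr² + md² = (1/2)(0.11574)(0.14)² + (0.11574)(0.099)² = 0.0022687 kg m^2.
Treating the hole as negative mass, I = I₀ − I_hole = 0.031925 − 0.0022687 = 0.029656 kg m^2.

0.0297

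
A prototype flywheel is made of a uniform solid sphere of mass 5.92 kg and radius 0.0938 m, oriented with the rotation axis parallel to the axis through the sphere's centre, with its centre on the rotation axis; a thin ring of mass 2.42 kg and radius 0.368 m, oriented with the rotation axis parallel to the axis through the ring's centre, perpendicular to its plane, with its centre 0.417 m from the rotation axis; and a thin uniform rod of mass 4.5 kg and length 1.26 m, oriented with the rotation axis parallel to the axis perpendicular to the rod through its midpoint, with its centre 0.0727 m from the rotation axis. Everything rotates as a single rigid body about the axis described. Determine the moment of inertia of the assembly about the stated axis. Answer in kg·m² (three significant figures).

Solid sphere: I_cm = (2/5)MR² = (2/5)(5.92)(0.0938)² = 0.020835 kg·m²; axis through the centre, so I = 0.020835 kg·m².
Thin ring: I_cm = MR² = (2.42)(0.368)² = 0.32773 kg·m²; centre at d = 0.417 m, so I = I_cm + Md² gives I = 0.32773 + (2.42)(0.417)² = 0.74854 kg·m².
Thin rod: I_cm = (1/12)ML² = (1/12)(4.5)(1.26)² = 0.59535 kg·m²; centre at d = 0.0727 m, so I = I_cm + Md² gives I = 0.59535 + (4.5)(0.0727)² = 0.61913 kg·m².
Total I = 0.020835 + 0.74854 + 0.61913 = 1.3885 kg·m².

1.39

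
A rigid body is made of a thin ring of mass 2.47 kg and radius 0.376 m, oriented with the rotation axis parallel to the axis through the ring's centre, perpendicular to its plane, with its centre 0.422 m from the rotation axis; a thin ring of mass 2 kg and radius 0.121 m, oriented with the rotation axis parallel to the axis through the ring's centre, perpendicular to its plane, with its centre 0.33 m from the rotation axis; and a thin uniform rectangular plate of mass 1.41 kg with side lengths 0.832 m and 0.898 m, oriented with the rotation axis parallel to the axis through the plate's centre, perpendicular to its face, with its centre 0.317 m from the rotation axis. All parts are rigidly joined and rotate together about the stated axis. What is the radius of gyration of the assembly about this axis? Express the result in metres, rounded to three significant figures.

Thin ring: I_cm = MR² = (2.47)(0.376)² = 0.3492 kg·m²; centre at d = 0.422 m, so the parallel axis theorem gives I = 0.3492 + (2.47)(0.422)² = 0.78907 kg·m².
Thin ring: I_cm = MR² = (2)(0.121)² = 0.029282 kg·m²; centre at d = 0.33 m, so the parallel axis theorem gives I = 0.029282 + (2)(0.33)² = 0.24708 kg·m².
Rectangular plate: I_cm = (1/12)M(a²+b²) = (1/12)(1.41)[(0.832)² + (0.898)²] = 0.17609 kg·m²; centre at d = 0.317 m, so the parallel axis theorem gives I = 0.17609 + (1.41)(0.317)² = 0.31778 kg·m².
Total I = 1.3539 kg·m²; total mass M = 5.88 kg.
k = √(I/M) = √(1.3539/5.88) = 0.47985 m.

0.480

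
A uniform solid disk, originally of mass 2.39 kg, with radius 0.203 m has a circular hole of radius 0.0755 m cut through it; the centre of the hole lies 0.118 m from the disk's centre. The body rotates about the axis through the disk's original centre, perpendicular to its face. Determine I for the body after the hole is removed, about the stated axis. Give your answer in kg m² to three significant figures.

Unpierced body about its centre: I₀ = (1/2)MR² = (1/2)(2.39)(0.203)² = 0.049245 kg m².
The removed disk has mass m = M·(r/R)² = (2.39)(0.0755/0.203)² = 0.3306 kg (same uniform areal density).
Its moment of inertia about the rotation axis (parallel-axis theorem): I_hole = (1/2)mr² + md² = (1/2)(0.3306)(0.0755)² + (0.3306)(0.118)² = 0.0055455 kg m².
Treating the hole as negative mass, I = I₀ − I_hole = 0.049245 − 0.0055455 = 0.043699 kg m².

0.0437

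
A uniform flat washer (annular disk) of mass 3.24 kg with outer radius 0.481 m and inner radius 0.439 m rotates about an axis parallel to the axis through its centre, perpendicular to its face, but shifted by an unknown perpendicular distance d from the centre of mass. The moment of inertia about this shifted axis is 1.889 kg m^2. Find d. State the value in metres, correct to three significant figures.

0.609

About the centre-of-mass axis, I_cm = (1/2)M(R²+r²) = (1/2)(3.24)[(0.481)² + (0.439)²] = 0.68701 kg m^2.
Parallel axis theorem: I = I_cm + Md², so Md² = 1.889 − 0.68701 = 1.202 kg m^2.
d = √(1.202 / 3.24) = 0.60908 m.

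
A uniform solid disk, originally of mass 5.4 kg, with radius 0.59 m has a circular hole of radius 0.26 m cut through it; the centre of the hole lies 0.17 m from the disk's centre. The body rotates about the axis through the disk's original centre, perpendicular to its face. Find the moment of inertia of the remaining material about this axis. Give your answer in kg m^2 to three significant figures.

Unpierced body about its centre: I₀ = (1/2)MR² = (1/2)(5.4)(0.59)² = 0.93987 kg m^2.
The removed disk has mass m = M·(r/R)² = (5.4)(0.26/0.59)² = 1.0487 kg (same uniform areal density).
Its moment of inertia about the rotation axis (parallel-axis theorem): I_hole = (1/2)mr² + md² = (1/2)(1.0487)(0.26)² + (1.0487)(0.17)² = 0.065751 kg m^2.
Treating the hole as negative mass, I = I₀ − I_hole = 0.93987 − 0.065751 = 0.87412 kg m^2.

0.874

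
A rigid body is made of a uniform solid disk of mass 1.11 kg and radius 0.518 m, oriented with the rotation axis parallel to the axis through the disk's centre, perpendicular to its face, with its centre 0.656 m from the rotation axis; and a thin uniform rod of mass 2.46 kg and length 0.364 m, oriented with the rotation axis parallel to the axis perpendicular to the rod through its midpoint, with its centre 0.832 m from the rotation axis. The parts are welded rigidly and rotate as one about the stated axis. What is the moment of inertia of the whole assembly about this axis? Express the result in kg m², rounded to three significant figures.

2.36

Solid disk: I_cm = (1/2)MR² = (1/2)(1.11)(0.518)² = 0.14892 kg m²; centre at d = 0.656 m, so the parallel axis theorem gives I = 0.14892 + (1.11)(0.656)² = 0.62659 kg m².
Thin rod: I_cm = (1/12)ML² = (1/12)(2.46)(0.364)² = 0.027162 kg m²; centre at d = 0.832 m, so the parallel axis theorem gives I = 0.027162 + (2.46)(0.832)² = 1.73 kg m².
Total I = 0.62659 + 1.73 = 2.3566 kg m².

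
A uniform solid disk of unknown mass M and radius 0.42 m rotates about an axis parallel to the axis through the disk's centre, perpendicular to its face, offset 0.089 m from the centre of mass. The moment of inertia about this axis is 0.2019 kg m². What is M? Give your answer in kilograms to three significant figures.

2.10

I = I_cm + Md² = (1/2)MR² + Md² = M·[0.5·(0.42)² + (0.089)²] = M·0.096121.
So M = 0.2019 / 0.096121 = 2.1005 kg.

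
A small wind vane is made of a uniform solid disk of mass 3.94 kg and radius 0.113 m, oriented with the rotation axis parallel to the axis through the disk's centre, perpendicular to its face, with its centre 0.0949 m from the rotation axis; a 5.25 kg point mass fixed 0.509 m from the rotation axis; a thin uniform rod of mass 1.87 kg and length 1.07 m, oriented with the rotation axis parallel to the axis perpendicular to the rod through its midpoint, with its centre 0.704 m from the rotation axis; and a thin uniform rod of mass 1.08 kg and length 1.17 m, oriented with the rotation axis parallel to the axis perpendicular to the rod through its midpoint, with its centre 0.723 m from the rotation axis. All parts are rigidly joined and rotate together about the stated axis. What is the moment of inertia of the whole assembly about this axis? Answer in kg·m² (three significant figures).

Solid disk: I_cm = (1/2)MR² = (1/2)(3.94)(0.113)² = 0.025155 kg·m²; centre at d = 0.0949 m, so the parallel axis theorem gives I = 0.025155 + (3.94)(0.0949)² = 0.060639 kg·m².
Point mass: I_cm = 0; centre at d = 0.509 m, so the parallel axis theorem gives I = 0 + (5.25)(0.509)² = 1.3602 kg·m².
Thin rod: I_cm = (1/12)ML² = (1/12)(1.87)(1.07)² = 0.17841 kg·m²; centre at d = 0.704 m, so the parallel axis theorem gives I = 0.17841 + (1.87)(0.704)² = 1.1052 kg·m².
Thin rod: I_cm = (1/12)ML² = (1/12)(1.08)(1.17)² = 0.1232 kg·m²; centre at d = 0.723 m, so the parallel axis theorem gives I = 0.1232 + (1.08)(0.723)² = 0.68775 kg·m².
Total I = 0.060639 + 1.3602 + 1.1052 + 0.68775 = 3.2138 kg·m².

3.21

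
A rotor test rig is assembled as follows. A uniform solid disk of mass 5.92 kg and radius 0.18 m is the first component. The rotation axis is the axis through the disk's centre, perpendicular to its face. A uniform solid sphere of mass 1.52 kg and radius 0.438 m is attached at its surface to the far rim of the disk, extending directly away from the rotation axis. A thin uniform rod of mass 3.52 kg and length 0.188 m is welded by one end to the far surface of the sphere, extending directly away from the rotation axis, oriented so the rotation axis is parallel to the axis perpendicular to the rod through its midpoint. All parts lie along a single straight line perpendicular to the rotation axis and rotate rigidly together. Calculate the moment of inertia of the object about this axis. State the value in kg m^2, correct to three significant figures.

5.46

Solid disk: I_cm = (1/2)MR² = (1/2)(5.92)(0.18)² = 0.095904 kg m^2; axis through the centre, so I = 0.095904 kg m^2.
Solid sphere: I_cm = (2/5)MR² = (2/5)(1.52)(0.438)² = 0.11664 kg m^2; centre at d = 0.18 + 0.438 = 0.618 m, so the parallel axis theorem gives I = 0.11664 + (1.52)(0.618)² = 0.69717 kg m^2.
Thin rod: I_cm = (1/12)ML² = (1/12)(3.52)(0.188)² = 0.010368 kg m^2; centre at d = 0.18 + 0.438 + 0.438 + 0.094 = 1.15 m, so the parallel axis theorem gives I = 0.010368 + (3.52)(1.15)² = 4.6656 kg m^2.
Total I = 0.095904 + 0.69717 + 4.6656 = 5.4586 kg m^2.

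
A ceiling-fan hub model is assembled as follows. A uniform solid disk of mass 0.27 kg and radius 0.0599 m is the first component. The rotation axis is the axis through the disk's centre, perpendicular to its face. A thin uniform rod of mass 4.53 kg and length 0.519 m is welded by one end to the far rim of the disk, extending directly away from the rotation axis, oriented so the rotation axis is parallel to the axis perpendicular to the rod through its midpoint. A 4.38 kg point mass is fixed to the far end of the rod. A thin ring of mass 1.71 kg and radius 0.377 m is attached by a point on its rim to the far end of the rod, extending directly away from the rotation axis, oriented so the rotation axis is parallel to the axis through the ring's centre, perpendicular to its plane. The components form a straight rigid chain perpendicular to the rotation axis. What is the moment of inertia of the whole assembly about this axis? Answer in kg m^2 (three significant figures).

Solid disk: I_cm = (1/2)MR² = (1/2)(0.27)(0.0599)² = 0.00048438 kg m^2; axis through the centre, so I = 0.00048438 kg m^2.
Thin rod: I_cm = (1/12)ML² = (1/12)(4.53)(0.519)² = 0.10168 kg m^2; centre at d = 0.0599 + 0.2595 = 0.3194 m, so the parallel axis theorem gives I = 0.10168 + (4.53)(0.3194)² = 0.56382 kg m^2.
Point mass: I_cm = 0; centre at d = 0.0599 + 0.2595 + 0.2595 = 0.5789 m, so the parallel axis theorem gives I = 0 + (4.38)(0.5789)² = 1.4678 kg m^2.
Thin ring: I_cm = MR² = (1.71)(0.377)² = 0.24304 kg m^2; centre at d = 0.0599 + 0.2595 + 0.2595 + 0.377 = 0.9559 m, so the parallel axis theorem gives I = 0.24304 + (1.71)(0.9559)² = 1.8055 kg m^2.
Total I = 0.00048438 + 0.56382 + 1.4678 + 1.8055 = 3.8377 kg m^2.

3.84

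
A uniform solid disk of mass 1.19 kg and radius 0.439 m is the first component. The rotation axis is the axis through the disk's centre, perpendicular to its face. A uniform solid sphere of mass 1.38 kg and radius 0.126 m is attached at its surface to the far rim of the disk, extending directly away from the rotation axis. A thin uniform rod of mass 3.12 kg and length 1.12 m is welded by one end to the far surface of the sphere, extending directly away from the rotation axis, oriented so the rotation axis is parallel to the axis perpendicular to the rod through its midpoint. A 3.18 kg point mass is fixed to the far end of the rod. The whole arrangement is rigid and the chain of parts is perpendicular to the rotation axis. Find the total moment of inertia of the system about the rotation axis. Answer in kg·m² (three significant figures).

16.2

Solid disk: I_cm = (1/2)MR² = (1/2)(1.19)(0.439)² = 0.11467 kg·m²; axis through the centre, so I = 0.11467 kg·m².
Solid sphere: I_cm = (2/5)MR² = (2/5)(1.38)(0.126)² = 0.0087636 kg·m²; centre at d = 0.439 + 0.126 = 0.565 m, so I = I_cm + Md² gives I = 0.0087636 + (1.38)(0.565)² = 0.44929 kg·m².
Thin rod: I_cm = (1/12)ML² = (1/12)(3.12)(1.12)² = 0.32614 kg·m²; centre at d = 0.439 + 0.126 + 0.126 + 0.56 = 1.251 m, so I = I_cm + Md² gives I = 0.32614 + (3.12)(1.251)² = 5.2089 kg·m².
Point mass: I_cm = 0; centre at d = 0.439 + 0.126 + 0.126 + 0.56 + 0.56 = 1.811 m, so I = I_cm + Md² gives I = 0 + (3.18)(1.811)² = 10.43 kg·m².
Total I = 0.11467 + 0.44929 + 5.2089 + 10.43 = 16.202 kg·m².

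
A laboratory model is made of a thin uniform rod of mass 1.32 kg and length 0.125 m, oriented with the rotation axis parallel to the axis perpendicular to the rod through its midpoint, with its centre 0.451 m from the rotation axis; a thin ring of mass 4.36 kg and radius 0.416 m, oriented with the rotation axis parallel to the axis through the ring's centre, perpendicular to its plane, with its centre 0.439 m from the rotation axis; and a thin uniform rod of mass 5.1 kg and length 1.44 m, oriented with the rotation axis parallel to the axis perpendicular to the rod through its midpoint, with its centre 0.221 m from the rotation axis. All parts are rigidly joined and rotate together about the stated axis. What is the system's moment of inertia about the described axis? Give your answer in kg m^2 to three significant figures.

3.00

Thin rod: I_cm = (1/12)ML² = (1/12)(1.32)(0.125)² = 0.0017188 kg m^2; centre at d = 0.451 m, so I = I_cm + Md² gives I = 0.0017188 + (1.32)(0.451)² = 0.27021 kg m^2.
Thin ring: I_cm = MR² = (4.36)(0.416)² = 0.75452 kg m^2; centre at d = 0.439 m, so I = I_cm + Md² gives I = 0.75452 + (4.36)(0.439)² = 1.5948 kg m^2.
Thin rod: I_cm = (1/12)ML² = (1/12)(5.1)(1.44)² = 0.88128 kg m^2; centre at d = 0.221 m, so I = I_cm + Md² gives I = 0.88128 + (5.1)(0.221)² = 1.1304 kg m^2.
Total I = 0.27021 + 1.5948 + 1.1304 = 2.9954 kg m^2.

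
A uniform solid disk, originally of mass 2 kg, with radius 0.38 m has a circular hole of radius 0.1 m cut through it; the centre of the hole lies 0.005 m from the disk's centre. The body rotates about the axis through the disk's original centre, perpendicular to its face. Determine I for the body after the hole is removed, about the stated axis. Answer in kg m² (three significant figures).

Unpierced body about its centre: I₀ = (1/2)MR² = (1/2)(2)(0.38)² = 0.1444 kg m².
The removed disk has mass m = M·(r/R)² = (2)(0.1/0.38)² = 0.1385 kg (same uniform areal density).
Its moment of inertia about the rotation axis (parallel-axis theorem): I_hole = (1/2)mr² + md² = (1/2)(0.1385)(0.1)² + (0.1385)(0.005)² = 0.00069598 kg m².
Treating the hole as negative mass, I = I₀ − I_hole = 0.1444 − 0.00069598 = 0.1437 kg m².

0.144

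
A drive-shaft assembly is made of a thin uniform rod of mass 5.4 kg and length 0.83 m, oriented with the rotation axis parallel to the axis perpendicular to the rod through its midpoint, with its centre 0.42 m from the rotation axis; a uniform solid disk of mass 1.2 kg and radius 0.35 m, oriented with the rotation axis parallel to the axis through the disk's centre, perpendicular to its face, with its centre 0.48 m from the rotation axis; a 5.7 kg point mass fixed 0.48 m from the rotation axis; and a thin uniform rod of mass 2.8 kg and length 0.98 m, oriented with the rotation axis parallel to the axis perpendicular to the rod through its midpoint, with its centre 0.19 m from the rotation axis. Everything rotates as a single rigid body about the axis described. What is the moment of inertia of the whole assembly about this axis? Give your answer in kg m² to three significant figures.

3.25

Thin rod: I_cm = (1/12)ML² = (1/12)(5.4)(0.83)² = 0.31 kg m²; centre at d = 0.42 m, so I = I_cm + Md² gives I = 0.31 + (5.4)(0.42)² = 1.2626 kg m².
Solid disk: I_cm = (1/2)MR² = (1/2)(1.2)(0.35)² = 0.0735 kg m²; centre at d = 0.48 m, so I = I_cm + Md² gives I = 0.0735 + (1.2)(0.48)² = 0.34998 kg m².
Point mass: I_cm = 0; centre at d = 0.48 m, so I = I_cm + Md² gives I = 0 + (5.7)(0.48)² = 1.3133 kg m².
Thin rod: I_cm = (1/12)ML² = (1/12)(2.8)(0.98)² = 0.22409 kg m²; centre at d = 0.19 m, so I = I_cm + Md² gives I = 0.22409 + (2.8)(0.19)² = 0.32517 kg m².
Total I = 1.2626 + 0.34998 + 1.3133 + 0.32517 = 3.251 kg m².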